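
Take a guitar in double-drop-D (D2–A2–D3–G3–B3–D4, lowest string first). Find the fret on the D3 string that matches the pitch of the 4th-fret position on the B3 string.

Fret 4 on B3 is MIDI 59 + 4 = 63 (D♯4). On the D3 string (open MIDI 50), that pitch is 63 − 50 = fret 13.

13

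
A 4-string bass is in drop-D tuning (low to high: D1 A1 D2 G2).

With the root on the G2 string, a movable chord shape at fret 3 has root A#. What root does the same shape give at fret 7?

Moving from fret 3 to fret 7 shifts the root by 4 semitones.
A# up 4 semitones is D.

D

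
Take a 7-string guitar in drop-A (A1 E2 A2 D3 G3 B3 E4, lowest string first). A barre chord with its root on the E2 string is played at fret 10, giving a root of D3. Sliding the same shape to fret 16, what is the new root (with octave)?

G#3

Moving from fret 10 to fret 16 shifts the root by 6 semitones.
D3 up 6 semitones is G#3.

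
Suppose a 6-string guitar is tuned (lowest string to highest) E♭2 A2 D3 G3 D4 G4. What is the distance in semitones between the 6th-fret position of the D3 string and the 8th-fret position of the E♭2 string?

D3 at fret 6 → A♭3 (MIDI 56); E♭2 at fret 8 → B2 (MIDI 47).
56 − 47 = 9, so the two pitches are 9 semitones apart, with A♭3 the higher.

9 semitones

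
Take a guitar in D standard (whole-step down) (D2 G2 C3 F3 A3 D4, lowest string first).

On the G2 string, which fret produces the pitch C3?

C3 is 5 semitones above the open G2 (G–G#–A–A#–B–C), so it sits at fret 5.

5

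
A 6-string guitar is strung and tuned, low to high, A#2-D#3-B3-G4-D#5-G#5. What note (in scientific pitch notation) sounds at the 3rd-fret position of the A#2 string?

C#3

A#2 is MIDI 46. Adding 3 gives 49, which is C#3.
(Equivalently spelled Db3.)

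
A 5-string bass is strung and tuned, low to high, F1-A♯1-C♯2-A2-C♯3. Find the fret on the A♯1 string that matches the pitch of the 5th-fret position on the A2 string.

Fret 5 on A2 is MIDI 45 + 5 = 50 (D3). On the A♯1 string (open MIDI 34), that pitch is 50 − 34 = fret 16.

16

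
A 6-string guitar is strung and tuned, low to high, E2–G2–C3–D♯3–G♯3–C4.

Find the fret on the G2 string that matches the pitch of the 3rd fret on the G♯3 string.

G♯3 at fret 3 is G♯3 + 3 semitones = B3.
The open G2 string is 13 semitones below the open G♯3, so the same pitch on the G2 string lies at fret 3 + 13 = 16.

16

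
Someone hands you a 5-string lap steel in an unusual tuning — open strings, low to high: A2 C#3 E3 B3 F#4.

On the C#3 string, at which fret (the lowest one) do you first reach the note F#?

5

From C#3, count semitones up the chromatic scale until reaching F#: C#–D–D#–E–F–F# — 5 steps.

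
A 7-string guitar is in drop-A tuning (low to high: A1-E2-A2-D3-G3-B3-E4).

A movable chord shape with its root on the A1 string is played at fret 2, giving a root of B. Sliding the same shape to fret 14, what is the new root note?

B

Moving from fret 2 to fret 14 shifts the root by 12 semitones.
B up 12 semitones is B.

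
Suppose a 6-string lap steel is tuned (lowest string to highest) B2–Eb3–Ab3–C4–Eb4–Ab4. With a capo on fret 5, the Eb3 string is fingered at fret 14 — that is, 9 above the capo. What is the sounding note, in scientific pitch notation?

F4

The capo raises the open Eb3 by 5 semitones to Ab3; fretting 9 more gives Eb3 + 5 + 9 = Eb3 + 14 semitones = F4.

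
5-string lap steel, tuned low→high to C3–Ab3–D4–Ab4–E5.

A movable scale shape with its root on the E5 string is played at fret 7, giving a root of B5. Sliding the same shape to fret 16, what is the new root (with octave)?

Ab6

Moving from fret 7 to fret 16 shifts the root by 9 semitones.
B5 up 9 semitones is Ab6.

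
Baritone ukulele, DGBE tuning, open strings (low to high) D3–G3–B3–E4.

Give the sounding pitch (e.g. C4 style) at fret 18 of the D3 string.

D3 is MIDI 50. Adding 18 gives 68, which is G#4.
(Equivalently spelled Ab4.)

G#4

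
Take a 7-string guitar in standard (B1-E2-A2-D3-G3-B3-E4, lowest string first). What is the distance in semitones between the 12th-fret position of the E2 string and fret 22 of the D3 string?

20 semitones

E2 at fret 12 → E3 (MIDI 52); D3 at fret 22 → C5 (MIDI 72).
52 − 72 = -20, so the two pitches are 20 semitones apart, with C5 the higher.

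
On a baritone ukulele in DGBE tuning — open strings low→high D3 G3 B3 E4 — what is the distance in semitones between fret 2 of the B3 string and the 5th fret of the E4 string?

B3 at fret 2 → C♯4 (MIDI 61); E4 at fret 5 → A4 (MIDI 69).
61 − 69 = -8, so the two pitches are 8 semitones apart, with A4 the higher.

8 semitones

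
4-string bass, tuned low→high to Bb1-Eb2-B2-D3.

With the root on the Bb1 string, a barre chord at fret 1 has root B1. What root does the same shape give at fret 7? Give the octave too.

Moving from fret 1 to fret 7 shifts the root by 6 semitones.
B1 up 6 semitones is F2.

F2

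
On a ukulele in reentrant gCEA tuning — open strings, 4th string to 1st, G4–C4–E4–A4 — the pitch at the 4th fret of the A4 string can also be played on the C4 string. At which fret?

A4 at fret 4 is A4 + 4 semitones = C#5.
The open C4 string is 9 semitones below the open A4, so the same pitch on the C4 string lies at fret 4 + 9 = 13.

13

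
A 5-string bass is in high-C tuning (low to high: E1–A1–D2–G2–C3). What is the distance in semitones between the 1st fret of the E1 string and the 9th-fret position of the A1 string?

13 semitones

E1 at fret 1 → F1 (MIDI 29); A1 at fret 9 → F#2 (MIDI 42).
29 − 42 = -13, so the two pitches are 13 semitones apart, with F#2 the higher.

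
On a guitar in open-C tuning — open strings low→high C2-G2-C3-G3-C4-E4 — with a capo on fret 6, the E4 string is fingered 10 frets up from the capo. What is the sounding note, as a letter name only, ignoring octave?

G#

The capo raises the open E4 by 6 semitones to A#4; fretting 10 more gives E4 + 6 + 10 = E4 + 16 semitones, landing on G#.
(Also written Ab.)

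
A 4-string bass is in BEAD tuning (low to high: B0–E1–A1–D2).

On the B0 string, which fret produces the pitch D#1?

D#1 is 4 semitones above the open B0 (B–C–C#–D–D#), so it sits at fret 4.

4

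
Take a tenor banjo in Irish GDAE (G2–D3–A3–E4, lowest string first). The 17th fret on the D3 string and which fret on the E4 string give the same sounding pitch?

3

D3 at fret 17 is D3 + 17 semitones = G4.
The open E4 string is 14 semitones above the open D3, so the same pitch on the E4 string lies at fret 17 − 14 = 3.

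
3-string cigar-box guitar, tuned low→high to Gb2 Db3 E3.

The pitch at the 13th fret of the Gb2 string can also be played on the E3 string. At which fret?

3

Fret 13 on Gb2 is MIDI 42 + 13 = 55 (G3). On the E3 string (open MIDI 52), that pitch is 55 − 52 = fret 3.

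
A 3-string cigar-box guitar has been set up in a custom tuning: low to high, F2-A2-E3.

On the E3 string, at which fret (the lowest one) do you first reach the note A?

5

From E3, count semitones up the chromatic scale until reaching A: E–F–F#–G–G#–A — 5 steps.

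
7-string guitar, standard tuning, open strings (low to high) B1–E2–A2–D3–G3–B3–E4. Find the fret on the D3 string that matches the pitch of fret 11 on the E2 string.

Fret 11 on E2 is MIDI 40 + 11 = 51 (D♯3). On the D3 string (open MIDI 50), that pitch is 51 − 50 = fret 1.

1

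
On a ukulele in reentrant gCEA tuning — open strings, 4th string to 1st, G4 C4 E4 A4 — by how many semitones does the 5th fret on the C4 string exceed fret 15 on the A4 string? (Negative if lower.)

-19 semitones

C4 at fret 5 → F4 (MIDI 65); A4 at fret 15 → C6 (MIDI 84).
65 − 84 = -19, so the two pitches are 19 semitones apart.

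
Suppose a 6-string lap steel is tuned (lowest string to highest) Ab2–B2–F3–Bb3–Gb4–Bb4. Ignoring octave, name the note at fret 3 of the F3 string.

Ab

Each fret is one semitone, so F3 + 3 = Ab.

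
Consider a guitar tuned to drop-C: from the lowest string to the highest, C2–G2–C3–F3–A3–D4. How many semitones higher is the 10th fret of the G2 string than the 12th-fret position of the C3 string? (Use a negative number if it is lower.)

G2 at fret 10 → F3 (MIDI 53); C3 at fret 12 → C4 (MIDI 60).
53 − 60 = -7, so the two pitches are 7 semitones apart.

-7 semitones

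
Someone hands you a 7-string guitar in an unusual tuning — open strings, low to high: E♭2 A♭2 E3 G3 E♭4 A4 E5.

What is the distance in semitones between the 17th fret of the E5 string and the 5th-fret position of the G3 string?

E5 at fret 17 → A6 (MIDI 93); G3 at fret 5 → C4 (MIDI 60).
93 − 60 = 33, so the two pitches are 33 semitones apart, with A6 the higher.

33 semitones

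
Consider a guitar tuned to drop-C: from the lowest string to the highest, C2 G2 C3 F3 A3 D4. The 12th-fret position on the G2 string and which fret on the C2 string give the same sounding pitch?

G2 at fret 12 is G2 + 12 semitones = G3.
The open C2 string is 7 semitones below the open G2, so the same pitch on the C2 string lies at fret 12 + 7 = 19.

19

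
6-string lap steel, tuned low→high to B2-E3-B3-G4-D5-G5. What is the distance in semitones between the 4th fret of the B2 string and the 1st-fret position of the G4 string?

B2 at fret 4 → Eb3 (MIDI 51); G4 at fret 1 → Ab4 (MIDI 68).
51 − 68 = -17, so the two pitches are 17 semitones apart, with Ab4 the higher.

17 semitones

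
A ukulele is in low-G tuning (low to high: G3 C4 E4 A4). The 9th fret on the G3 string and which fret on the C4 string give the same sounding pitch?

Fret 9 on G3 is MIDI 55 + 9 = 64 (E4). On the C4 string (open MIDI 60), that pitch is 64 − 60 = fret 4.

4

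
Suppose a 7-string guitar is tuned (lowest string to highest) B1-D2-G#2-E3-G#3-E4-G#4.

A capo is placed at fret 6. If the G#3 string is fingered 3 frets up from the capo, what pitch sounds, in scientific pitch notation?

The capo raises the open G#3 by 6 semitones to D4; fretting 3 more gives G#3 + 6 + 3 = G#3 + 9 semitones = F4.

F4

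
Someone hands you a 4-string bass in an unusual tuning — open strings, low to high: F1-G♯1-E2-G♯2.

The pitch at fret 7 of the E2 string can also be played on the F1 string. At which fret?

E2 at fret 7 is E2 + 7 semitones = B2.
The open F1 string is 11 semitones below the open E2, so the same pitch on the F1 string lies at fret 7 + 11 = 18.

18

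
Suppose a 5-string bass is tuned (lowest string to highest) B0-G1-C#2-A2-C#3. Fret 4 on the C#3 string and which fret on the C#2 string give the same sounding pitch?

16

C#3 at fret 4 is C#3 + 4 semitones = F3.
The open C#2 string is 12 semitones below the open C#3, so the same pitch on the C#2 string lies at fret 4 + 12 = 16.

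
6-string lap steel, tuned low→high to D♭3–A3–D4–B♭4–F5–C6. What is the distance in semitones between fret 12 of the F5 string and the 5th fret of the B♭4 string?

14 semitones

F5 at fret 12 → F6 (MIDI 89); B♭4 at fret 5 → E♭5 (MIDI 75).
89 − 75 = 14, so the two pitches are 14 semitones apart, with F6 the higher.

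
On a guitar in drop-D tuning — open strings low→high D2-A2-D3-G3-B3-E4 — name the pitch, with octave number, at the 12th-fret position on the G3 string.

G4

Each fret is one semitone, so G3 + 12 = G4.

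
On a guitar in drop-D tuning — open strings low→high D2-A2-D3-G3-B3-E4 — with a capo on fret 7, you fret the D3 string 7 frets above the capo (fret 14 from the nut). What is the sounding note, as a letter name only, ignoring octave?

E

The capo raises the open D3 by 7 semitones to A3; fretting 7 more gives D3 + 7 + 7 = D3 + 14 semitones, landing on E.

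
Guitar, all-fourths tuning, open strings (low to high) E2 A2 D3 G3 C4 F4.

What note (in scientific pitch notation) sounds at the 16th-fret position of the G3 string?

B4

G3 is MIDI 55. Adding 16 gives 71, which is B4.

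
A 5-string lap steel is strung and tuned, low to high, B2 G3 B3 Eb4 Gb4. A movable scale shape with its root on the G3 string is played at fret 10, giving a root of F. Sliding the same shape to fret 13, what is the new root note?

Ab

Moving from fret 10 to fret 13 shifts the root by 3 semitones.
F up 3 semitones is Ab.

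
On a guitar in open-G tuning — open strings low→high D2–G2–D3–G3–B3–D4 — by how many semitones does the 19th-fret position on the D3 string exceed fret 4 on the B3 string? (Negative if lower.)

6 semitones

D3 at fret 19 → A4 (MIDI 69); B3 at fret 4 → D#4 (MIDI 63).
69 − 63 = 6, so the two pitches are 6 semitones apart.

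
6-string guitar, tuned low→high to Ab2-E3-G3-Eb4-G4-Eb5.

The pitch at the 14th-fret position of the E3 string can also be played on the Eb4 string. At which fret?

E3 at fret 14 is E3 + 14 semitones = Gb4.
The open Eb4 string is 11 semitones above the open E3, so the same pitch on the Eb4 string lies at fret 14 − 11 = 3.

3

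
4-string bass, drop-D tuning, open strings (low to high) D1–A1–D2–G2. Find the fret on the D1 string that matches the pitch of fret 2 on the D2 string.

D2 at fret 2 is D2 + 2 semitones = E2.
The open D1 string is 12 semitones below the open D2, so the same pitch on the D1 string lies at fret 2 + 12 = 14.

14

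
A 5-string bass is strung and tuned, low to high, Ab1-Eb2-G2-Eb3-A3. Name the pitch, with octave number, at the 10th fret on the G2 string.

G2 is MIDI 43. Adding 10 gives 53, which is F3.

F3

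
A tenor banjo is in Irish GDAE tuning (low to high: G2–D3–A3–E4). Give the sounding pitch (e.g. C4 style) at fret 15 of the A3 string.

Each fret is one semitone, so A3 + 15 = C5.

C5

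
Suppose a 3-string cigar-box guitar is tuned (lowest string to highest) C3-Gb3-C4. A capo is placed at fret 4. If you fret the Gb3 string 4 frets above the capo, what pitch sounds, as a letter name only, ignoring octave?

The capo raises the open Gb3 by 4 semitones to Bb3; fretting 4 more gives Gb3 + 4 + 4 = Gb3 + 8 semitones, landing on D.

D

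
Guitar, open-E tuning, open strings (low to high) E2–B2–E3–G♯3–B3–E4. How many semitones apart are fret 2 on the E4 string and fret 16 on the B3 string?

9 semitones

E4 at fret 2 → F♯4 (MIDI 66); B3 at fret 16 → D♯5 (MIDI 75).
66 − 75 = -9, so the two pitches are 9 semitones apart, with D♯5 the higher.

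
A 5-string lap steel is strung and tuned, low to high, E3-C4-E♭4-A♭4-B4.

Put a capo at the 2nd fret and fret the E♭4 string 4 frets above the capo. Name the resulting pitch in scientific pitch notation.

A4

The capo raises the open E♭4 by 2 semitones to F4; fretting 4 more gives E♭4 + 2 + 4 = E♭4 + 6 semitones = A4.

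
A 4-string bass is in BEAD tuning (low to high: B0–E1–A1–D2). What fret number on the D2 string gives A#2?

A#2 is 8 semitones above the open D2 (D–D#–E–F–F#–G–G#–A–A#), so it sits at fret 8.

8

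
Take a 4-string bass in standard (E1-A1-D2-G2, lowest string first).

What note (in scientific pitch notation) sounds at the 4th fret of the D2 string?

F♯2

Each fret is one semitone, so D2 + 4 = F♯2.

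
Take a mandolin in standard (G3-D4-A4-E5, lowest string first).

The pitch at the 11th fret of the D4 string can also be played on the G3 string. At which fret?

D4 at fret 11 is D4 + 11 semitones = C#5.
The open G3 string is 7 semitones below the open D4, so the same pitch on the G3 string lies at fret 11 + 7 = 18.

18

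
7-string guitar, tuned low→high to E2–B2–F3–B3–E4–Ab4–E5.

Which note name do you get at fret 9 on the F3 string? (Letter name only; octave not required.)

D

The open F3 string plus 9 semitones: F–Gb–G–Ab–A–Bb–B–C–Db–D.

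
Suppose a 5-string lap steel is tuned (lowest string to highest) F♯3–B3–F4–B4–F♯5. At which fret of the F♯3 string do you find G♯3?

G♯3 is 2 semitones above the open F♯3 (F#–G–G#), so it sits at fret 2.

2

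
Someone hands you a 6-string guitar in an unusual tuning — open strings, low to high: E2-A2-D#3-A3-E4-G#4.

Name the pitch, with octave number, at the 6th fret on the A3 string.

A3 is MIDI 57. Adding 6 gives 63, which is D#4.

D#4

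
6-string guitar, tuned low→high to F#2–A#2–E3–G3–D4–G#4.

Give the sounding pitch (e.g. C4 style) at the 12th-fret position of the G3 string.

G3 is MIDI 55. Adding 12 gives 67, which is G4.

G4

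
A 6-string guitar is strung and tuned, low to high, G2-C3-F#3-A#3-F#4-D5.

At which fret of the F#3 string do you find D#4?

D#4 is 9 semitones above the open F#3 (F#–G–G#–A–A#–B–C–C#–D–D#), so it sits at fret 9.

9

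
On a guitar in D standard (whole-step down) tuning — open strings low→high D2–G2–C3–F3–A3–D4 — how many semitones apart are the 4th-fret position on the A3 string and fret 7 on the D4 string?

A3 at fret 4 → C#4 (MIDI 61); D4 at fret 7 → A4 (MIDI 69).
61 − 69 = -8, so the two pitches are 8 semitones apart, with A4 the higher.

8 semitones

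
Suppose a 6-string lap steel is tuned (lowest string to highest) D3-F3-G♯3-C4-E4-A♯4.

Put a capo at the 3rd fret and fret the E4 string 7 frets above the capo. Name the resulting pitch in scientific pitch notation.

The capo raises the open E4 by 3 semitones to G4; fretting 7 more gives E4 + 3 + 7 = E4 + 10 semitones = D5.

D5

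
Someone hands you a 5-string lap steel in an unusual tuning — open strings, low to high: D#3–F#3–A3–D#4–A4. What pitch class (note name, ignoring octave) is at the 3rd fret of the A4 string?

C

The open A4 string plus 3 semitones: A–A#–B–C.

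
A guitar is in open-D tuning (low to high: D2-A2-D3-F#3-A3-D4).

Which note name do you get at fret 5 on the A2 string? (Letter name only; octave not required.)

D

Each fret is one semitone, so A2 + 5 = D.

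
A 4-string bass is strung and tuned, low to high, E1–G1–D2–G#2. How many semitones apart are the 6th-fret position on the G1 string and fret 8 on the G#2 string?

G1 at fret 6 → C#2 (MIDI 37); G#2 at fret 8 → E3 (MIDI 52).
37 − 52 = -15, so the two pitches are 15 semitones apart, with E3 the higher.

15 semitones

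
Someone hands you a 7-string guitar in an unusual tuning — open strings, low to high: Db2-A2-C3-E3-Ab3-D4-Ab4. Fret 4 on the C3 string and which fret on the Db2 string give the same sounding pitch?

15

C3 at fret 4 is C3 + 4 semitones = E3.
The open Db2 string is 11 semitones below the open C3, so the same pitch on the Db2 string lies at fret 4 + 11 = 15.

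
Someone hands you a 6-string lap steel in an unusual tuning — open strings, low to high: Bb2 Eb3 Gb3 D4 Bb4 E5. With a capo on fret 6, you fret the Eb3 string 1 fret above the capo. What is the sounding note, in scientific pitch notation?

The capo raises the open Eb3 by 6 semitones to A3; fretting 1 more gives Eb3 + 6 + 1 = Eb3 + 7 semitones = Bb3.
(Also written A#.)

Bb3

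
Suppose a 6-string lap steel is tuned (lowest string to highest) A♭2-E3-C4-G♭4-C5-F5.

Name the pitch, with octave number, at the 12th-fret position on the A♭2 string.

A♭3

The open A♭2 string plus 12 semitones: Ab–A–Bb–B–…–Gb–G–Ab.
The walk passes from B into C once, so the octave number goes from 2 to 3.
(Equivalently spelled G♯3.)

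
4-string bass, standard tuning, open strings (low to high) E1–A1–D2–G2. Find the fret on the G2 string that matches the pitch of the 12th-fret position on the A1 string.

A1 at fret 12 is A1 + 12 semitones = A2.
The open G2 string is 10 semitones above the open A1, so the same pitch on the G2 string lies at fret 12 − 10 = 2.

2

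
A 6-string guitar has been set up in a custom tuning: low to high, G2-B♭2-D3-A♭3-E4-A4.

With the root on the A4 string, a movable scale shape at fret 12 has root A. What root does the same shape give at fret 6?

E♭

Moving from fret 12 to fret 6 shifts the root by -6 semitones.
A down 6 semitones is E♭.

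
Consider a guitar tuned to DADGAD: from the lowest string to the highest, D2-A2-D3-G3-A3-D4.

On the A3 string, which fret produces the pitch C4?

3

C4 is 3 semitones above the open A3 (A–A#–B–C), so it sits at fret 3.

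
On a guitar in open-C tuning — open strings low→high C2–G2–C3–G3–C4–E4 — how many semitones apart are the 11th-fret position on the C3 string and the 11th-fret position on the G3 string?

C3 at fret 11 → B3 (MIDI 59); G3 at fret 11 → F#4 (MIDI 66).
59 − 66 = -7, so the two pitches are 7 semitones apart, with F#4 the higher.

7 semitones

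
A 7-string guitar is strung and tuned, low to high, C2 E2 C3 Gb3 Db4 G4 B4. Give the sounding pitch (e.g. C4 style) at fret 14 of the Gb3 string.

Gb3 is MIDI 54. Adding 14 gives 68, which is Ab4.
(Equivalently spelled G#4.)

Ab4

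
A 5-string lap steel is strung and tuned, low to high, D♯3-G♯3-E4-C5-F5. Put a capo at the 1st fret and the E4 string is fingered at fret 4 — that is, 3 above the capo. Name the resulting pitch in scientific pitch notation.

G♯4

The capo raises the open E4 by 1 semitone to F4; fretting 3 more gives E4 + 1 + 3 = E4 + 4 semitones = G♯4.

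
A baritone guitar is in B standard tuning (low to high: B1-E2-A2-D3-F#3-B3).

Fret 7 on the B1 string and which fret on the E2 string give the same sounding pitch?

B1 at fret 7 is B1 + 7 semitones = F#2.
The open E2 string is 5 semitones above the open B1, so the same pitch on the E2 string lies at fret 7 − 5 = 2.

2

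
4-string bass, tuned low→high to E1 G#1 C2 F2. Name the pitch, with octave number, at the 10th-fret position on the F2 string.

D#3

The open F2 string plus 10 semitones: F–F#–G–G#–…–C#–D–D#.
The walk passes from B into C once, so the octave number goes from 2 to 3.
(Equivalently spelled Eb3.)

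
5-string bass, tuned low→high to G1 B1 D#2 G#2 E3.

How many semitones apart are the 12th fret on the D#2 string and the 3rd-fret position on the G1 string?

D#2 at fret 12 → D#3 (MIDI 51); G1 at fret 3 → A#1 (MIDI 34).
51 − 34 = 17, so the two pitches are 17 semitones apart, with D#3 the higher.

17 semitones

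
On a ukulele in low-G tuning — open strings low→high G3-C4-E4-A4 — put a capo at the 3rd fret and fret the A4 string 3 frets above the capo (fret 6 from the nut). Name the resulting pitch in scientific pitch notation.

D#5

The capo raises the open A4 by 3 semitones to C5; fretting 3 more gives A4 + 3 + 3 = A4 + 6 semitones = D#5.
(Also written Eb.)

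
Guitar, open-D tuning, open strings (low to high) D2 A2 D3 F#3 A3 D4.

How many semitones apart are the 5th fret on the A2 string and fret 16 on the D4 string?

28 semitones

A2 at fret 5 → D3 (MIDI 50); D4 at fret 16 → F#5 (MIDI 78).
50 − 78 = -28, so the two pitches are 28 semitones apart, with F#5 the higher.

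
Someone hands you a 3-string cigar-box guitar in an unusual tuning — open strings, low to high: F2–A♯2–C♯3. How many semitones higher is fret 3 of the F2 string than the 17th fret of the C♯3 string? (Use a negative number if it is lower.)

-22 semitones

F2 at fret 3 → G♯2 (MIDI 44); C♯3 at fret 17 → F♯4 (MIDI 66).
44 − 66 = -22, so the two pitches are 22 semitones apart.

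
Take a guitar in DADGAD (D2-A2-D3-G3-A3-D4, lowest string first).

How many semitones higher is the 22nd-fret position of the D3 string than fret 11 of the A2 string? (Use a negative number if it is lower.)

D3 at fret 22 → C5 (MIDI 72); A2 at fret 11 → G#3 (MIDI 56).
72 − 56 = 16, so the two pitches are 16 semitones apart.

16 semitones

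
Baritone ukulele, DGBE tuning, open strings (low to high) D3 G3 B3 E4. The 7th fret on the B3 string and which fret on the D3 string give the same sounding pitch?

B3 at fret 7 is B3 + 7 semitones = F#4.
The open D3 string is 9 semitones below the open B3, so the same pitch on the D3 string lies at fret 7 + 9 = 16.

16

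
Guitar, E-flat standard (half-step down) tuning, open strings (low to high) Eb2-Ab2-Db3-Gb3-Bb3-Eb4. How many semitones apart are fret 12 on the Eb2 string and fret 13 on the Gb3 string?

Eb2 at fret 12 → Eb3 (MIDI 51); Gb3 at fret 13 → G4 (MIDI 67).
51 − 67 = -16, so the two pitches are 16 semitones apart, with G4 the higher.

16 semitones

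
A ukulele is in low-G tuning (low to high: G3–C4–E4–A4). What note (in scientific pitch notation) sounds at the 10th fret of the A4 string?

A4 is MIDI 69. Adding 10 gives 79, which is G5.

G5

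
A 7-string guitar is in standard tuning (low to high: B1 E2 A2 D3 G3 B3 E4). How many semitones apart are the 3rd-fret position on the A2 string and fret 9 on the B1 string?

A2 at fret 3 → C3 (MIDI 48); B1 at fret 9 → G#2 (MIDI 44).
48 − 44 = 4, so the two pitches are 4 semitones apart, with C3 the higher.

4 semitones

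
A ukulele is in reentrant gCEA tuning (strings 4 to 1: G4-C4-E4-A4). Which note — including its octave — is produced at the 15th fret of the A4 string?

C6

A4 is MIDI 69. Adding 15 gives 84, which is C6.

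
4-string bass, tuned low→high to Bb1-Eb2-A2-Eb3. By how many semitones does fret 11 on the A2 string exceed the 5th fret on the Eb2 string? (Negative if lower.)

A2 at fret 11 → Ab3 (MIDI 56); Eb2 at fret 5 → Ab2 (MIDI 44).
56 − 44 = 12, so the two pitches are 12 semitones apart.

12 semitones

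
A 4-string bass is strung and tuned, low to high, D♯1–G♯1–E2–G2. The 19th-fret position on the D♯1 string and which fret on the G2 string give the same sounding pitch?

3

D♯1 at fret 19 is D♯1 + 19 semitones = A♯2.
The open G2 string is 16 semitones above the open D♯1, so the same pitch on the G2 string lies at fret 19 − 16 = 3.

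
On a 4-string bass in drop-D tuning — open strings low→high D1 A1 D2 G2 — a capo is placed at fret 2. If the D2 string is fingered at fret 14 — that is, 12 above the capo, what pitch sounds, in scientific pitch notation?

E3

The capo raises the open D2 by 2 semitones to E2; fretting 12 more gives D2 + 2 + 12 = D2 + 14 semitones = E3.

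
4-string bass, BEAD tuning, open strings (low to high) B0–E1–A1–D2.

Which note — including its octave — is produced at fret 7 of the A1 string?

A1 is MIDI 33. Adding 7 gives 40, which is E2.

E2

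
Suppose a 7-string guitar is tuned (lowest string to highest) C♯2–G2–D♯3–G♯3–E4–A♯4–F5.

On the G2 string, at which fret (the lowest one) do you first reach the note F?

From G2, count semitones up the chromatic scale until reaching F: G–G#–A–A#–…–D#–E–F — 10 steps.

10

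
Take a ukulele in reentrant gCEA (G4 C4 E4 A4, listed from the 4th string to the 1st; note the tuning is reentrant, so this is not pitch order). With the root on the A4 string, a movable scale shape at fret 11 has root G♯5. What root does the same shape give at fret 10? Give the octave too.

G5

Moving from fret 11 to fret 10 shifts the root by -1 semitone.
G♯5 down 1 semitone is G5.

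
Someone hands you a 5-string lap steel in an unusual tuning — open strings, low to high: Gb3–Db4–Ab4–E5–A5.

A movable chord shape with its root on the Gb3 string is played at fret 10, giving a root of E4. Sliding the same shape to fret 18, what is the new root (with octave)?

C5

Moving from fret 10 to fret 18 shifts the root by 8 semitones.
E4 up 8 semitones is C5.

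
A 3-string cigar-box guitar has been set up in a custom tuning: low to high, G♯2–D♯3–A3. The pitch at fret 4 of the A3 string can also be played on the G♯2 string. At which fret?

A3 at fret 4 is A3 + 4 semitones = C♯4.
The open G♯2 string is 13 semitones below the open A3, so the same pitch on the G♯2 string lies at fret 4 + 13 = 17.

17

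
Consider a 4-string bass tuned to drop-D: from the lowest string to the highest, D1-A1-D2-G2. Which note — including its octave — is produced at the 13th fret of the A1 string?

A♯2

Each fret is one semitone, so A1 + 13 = A♯2.
(Equivalently spelled B♭2.)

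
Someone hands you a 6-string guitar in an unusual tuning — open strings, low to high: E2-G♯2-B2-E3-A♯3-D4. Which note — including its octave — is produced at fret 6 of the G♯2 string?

D3

G♯2 is MIDI 44. Adding 6 gives 50, which is D3.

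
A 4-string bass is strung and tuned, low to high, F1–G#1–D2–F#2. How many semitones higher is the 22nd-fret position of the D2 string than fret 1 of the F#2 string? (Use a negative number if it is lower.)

17 semitones

D2 at fret 22 → C4 (MIDI 60); F#2 at fret 1 → G2 (MIDI 43).
60 − 43 = 17, so the two pitches are 17 semitones apart.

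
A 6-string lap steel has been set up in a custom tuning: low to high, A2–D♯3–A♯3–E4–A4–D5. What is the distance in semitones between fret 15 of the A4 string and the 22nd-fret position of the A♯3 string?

A4 at fret 15 → C6 (MIDI 84); A♯3 at fret 22 → G♯5 (MIDI 80).
84 − 80 = 4, so the two pitches are 4 semitones apart, with C6 the higher.

4 semitones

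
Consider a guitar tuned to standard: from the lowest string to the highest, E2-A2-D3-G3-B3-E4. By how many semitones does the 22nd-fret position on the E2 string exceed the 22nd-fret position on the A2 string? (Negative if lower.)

E2 at fret 22 → D4 (MIDI 62); A2 at fret 22 → G4 (MIDI 67).
62 − 67 = -5, so the two pitches are 5 semitones apart.

-5 semitones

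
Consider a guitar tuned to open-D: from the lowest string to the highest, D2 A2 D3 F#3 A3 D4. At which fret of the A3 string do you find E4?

7

E4 is 7 semitones above the open A3 (A–A#–B–C–C#–D–D#–E), so it sits at fret 7.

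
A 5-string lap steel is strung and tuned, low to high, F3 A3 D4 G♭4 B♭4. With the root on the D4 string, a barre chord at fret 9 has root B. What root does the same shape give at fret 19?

A

Moving from fret 9 to fret 19 shifts the root by 10 semitones.
B up 10 semitones is A.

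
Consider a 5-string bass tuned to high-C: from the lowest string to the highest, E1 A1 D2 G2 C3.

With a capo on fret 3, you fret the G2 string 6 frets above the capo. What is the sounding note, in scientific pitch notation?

E3

The capo raises the open G2 by 3 semitones to A#2; fretting 6 more gives G2 + 3 + 6 = G2 + 9 semitones = E3.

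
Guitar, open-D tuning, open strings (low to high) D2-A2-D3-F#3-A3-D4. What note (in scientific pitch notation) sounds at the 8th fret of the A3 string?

The open A3 string plus 8 semitones: A–A#–B–C–C#–D–D#–E–F.
The walk passes from B into C once, so the octave number goes from 3 to 4.

F4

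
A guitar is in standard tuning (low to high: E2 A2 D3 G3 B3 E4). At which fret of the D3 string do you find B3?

9

B3 is 9 semitones above the open D3 (D–D#–E–F–F#–G–G#–A–A#–B), so it sits at fret 9.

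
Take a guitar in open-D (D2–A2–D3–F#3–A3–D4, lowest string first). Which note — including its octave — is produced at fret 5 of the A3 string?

D4

The open A3 string plus 5 semitones: A–A#–B–C–C#–D.
The walk passes from B into C once, so the octave number goes from 3 to 4.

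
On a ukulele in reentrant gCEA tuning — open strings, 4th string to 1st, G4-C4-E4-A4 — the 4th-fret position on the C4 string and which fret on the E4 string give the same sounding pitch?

C4 at fret 4 is C4 + 4 semitones = E4.
The open E4 string is 4 semitones above the open C4, so the same pitch on the E4 string lies at fret 4 − 4 = 0.

0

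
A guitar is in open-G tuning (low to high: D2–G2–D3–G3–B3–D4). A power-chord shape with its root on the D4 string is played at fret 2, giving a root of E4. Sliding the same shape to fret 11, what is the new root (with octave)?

C#5

Moving from fret 2 to fret 11 shifts the root by 9 semitones.
E4 up 9 semitones is C#5.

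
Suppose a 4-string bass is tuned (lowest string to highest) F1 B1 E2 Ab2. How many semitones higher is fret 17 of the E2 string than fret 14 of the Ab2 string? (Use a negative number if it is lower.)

-1 semitone

E2 at fret 17 → A3 (MIDI 57); Ab2 at fret 14 → Bb3 (MIDI 58).
57 − 58 = -1, so the two pitches are 1 semitone apart.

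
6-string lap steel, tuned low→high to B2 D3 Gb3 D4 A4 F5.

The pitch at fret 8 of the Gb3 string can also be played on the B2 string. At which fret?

15

Gb3 at fret 8 is Gb3 + 8 semitones = D4.
The open B2 string is 7 semitones below the open Gb3, so the same pitch on the B2 string lies at fret 8 + 7 = 15.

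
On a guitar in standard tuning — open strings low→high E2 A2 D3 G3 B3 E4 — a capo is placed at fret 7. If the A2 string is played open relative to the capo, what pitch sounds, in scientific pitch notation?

The capo raises the open A2 by 7 semitones to E3; fretting 0 more gives A2 + 7 + 0 = A2 + 7 semitones = E3.

E3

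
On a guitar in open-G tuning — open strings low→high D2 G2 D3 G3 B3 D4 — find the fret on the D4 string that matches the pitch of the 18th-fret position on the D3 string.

6

D3 at fret 18 is D3 + 18 semitones = G#4.
The open D4 string is 12 semitones above the open D3, so the same pitch on the D4 string lies at fret 18 − 12 = 6.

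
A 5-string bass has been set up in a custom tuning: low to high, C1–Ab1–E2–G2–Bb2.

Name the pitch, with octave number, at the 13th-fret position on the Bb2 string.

B3

Each fret is one semitone, so Bb2 + 13 = B3.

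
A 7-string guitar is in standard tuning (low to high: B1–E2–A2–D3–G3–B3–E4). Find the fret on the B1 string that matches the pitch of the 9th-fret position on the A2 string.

A2 at fret 9 is A2 + 9 semitones = F#3.
The open B1 string is 10 semitones below the open A2, so the same pitch on the B1 string lies at fret 9 + 10 = 19.

19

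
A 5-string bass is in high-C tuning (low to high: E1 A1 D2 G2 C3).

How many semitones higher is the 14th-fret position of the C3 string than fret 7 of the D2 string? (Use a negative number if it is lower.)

C3 at fret 14 → D4 (MIDI 62); D2 at fret 7 → A2 (MIDI 45).
62 − 45 = 17, so the two pitches are 17 semitones apart.

17 semitones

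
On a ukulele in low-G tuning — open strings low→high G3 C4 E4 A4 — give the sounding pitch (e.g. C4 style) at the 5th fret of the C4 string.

The open C4 string plus 5 semitones: C–C#–D–D#–E–F.
No B→C boundary is crossed, so the octave stays at 4.

F4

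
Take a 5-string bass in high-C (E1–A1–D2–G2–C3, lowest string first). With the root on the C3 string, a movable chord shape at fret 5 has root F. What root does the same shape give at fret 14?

D

Moving from fret 5 to fret 14 shifts the root by 9 semitones.
F up 9 semitones is D.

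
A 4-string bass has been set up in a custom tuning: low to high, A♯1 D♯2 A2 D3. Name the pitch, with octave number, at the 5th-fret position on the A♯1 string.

D♯2

The open A♯1 string plus 5 semitones: A#–B–C–C#–D–D#.
The walk passes from B into C once, so the octave number goes from 1 to 2.
(Equivalently spelled E♭2.)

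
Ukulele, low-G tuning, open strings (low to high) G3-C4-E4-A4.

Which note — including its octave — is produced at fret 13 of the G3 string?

Each fret is one semitone, so G3 + 13 = G#4.
(Equivalently spelled Ab4.)

G#4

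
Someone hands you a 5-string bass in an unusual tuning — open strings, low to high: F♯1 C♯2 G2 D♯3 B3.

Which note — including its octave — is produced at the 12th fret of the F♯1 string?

The open F♯1 string plus 12 semitones: F#–G–G#–A–…–E–F–F#.
The walk passes from B into C once, so the octave number goes from 1 to 2.
(Equivalently spelled G♭2.)

F♯2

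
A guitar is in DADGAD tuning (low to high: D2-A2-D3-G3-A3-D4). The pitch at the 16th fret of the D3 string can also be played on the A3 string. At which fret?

9

Fret 16 on D3 is MIDI 50 + 16 = 66 (F♯4). On the A3 string (open MIDI 57), that pitch is 66 − 57 = fret 9.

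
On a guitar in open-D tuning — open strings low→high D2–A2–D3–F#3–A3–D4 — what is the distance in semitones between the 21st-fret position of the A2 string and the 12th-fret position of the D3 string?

4 semitones

A2 at fret 21 → F#4 (MIDI 66); D3 at fret 12 → D4 (MIDI 62).
66 − 62 = 4, so the two pitches are 4 semitones apart, with F#4 the higher.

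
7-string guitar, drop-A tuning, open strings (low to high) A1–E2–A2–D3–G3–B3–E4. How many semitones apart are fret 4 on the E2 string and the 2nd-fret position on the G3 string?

13 semitones

E2 at fret 4 → G#2 (MIDI 44); G3 at fret 2 → A3 (MIDI 57).
44 − 57 = -13, so the two pitches are 13 semitones apart, with A3 the higher.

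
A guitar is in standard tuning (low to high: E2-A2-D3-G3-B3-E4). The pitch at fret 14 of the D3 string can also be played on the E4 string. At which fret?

Fret 14 on D3 is MIDI 50 + 14 = 64 (E4). On the E4 string (open MIDI 64), that pitch is 64 − 64 = fret 0.

0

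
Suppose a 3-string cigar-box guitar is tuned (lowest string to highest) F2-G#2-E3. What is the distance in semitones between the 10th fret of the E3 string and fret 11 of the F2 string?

10 semitones

E3 at fret 10 → D4 (MIDI 62); F2 at fret 11 → E3 (MIDI 52).
62 − 52 = 10, so the two pitches are 10 semitones apart, with D4 the higher.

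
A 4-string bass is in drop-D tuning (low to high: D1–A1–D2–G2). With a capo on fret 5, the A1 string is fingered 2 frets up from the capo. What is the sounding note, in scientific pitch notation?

E2

The capo raises the open A1 by 5 semitones to D2; fretting 2 more gives A1 + 5 + 2 = A1 + 7 semitones = E2.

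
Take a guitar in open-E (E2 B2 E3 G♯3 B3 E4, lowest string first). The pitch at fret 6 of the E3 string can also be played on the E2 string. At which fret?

18

E3 at fret 6 is E3 + 6 semitones = A♯3.
The open E2 string is 12 semitones below the open E3, so the same pitch on the E2 string lies at fret 6 + 12 = 18.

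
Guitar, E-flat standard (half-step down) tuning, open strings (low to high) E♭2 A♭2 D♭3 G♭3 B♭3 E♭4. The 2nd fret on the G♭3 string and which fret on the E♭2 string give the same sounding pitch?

G♭3 at fret 2 is G♭3 + 2 semitones = A♭3.
The open E♭2 string is 15 semitones below the open G♭3, so the same pitch on the E♭2 string lies at fret 2 + 15 = 17.

17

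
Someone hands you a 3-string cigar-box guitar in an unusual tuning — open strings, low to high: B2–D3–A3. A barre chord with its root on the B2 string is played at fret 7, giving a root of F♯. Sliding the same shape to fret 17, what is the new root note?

Moving from fret 7 to fret 17 shifts the root by 10 semitones.
F♯ up 10 semitones is E.

E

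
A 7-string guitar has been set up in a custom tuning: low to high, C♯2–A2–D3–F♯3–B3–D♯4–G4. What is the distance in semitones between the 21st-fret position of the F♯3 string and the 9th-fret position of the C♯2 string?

29 semitones

F♯3 at fret 21 → D♯5 (MIDI 75); C♯2 at fret 9 → A♯2 (MIDI 46).
75 − 46 = 29, so the two pitches are 29 semitones apart, with D♯5 the higher.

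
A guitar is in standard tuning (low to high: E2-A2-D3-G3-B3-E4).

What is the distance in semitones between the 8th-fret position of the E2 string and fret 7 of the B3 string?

E2 at fret 8 → C3 (MIDI 48); B3 at fret 7 → F♯4 (MIDI 66).
48 − 66 = -18, so the two pitches are 18 semitones apart, with F♯4 the higher.

18 semitones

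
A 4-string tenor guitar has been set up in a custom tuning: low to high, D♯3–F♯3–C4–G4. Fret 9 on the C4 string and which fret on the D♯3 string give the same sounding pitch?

18

Fret 9 on C4 is MIDI 60 + 9 = 69 (A4). On the D♯3 string (open MIDI 51), that pitch is 69 − 51 = fret 18.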